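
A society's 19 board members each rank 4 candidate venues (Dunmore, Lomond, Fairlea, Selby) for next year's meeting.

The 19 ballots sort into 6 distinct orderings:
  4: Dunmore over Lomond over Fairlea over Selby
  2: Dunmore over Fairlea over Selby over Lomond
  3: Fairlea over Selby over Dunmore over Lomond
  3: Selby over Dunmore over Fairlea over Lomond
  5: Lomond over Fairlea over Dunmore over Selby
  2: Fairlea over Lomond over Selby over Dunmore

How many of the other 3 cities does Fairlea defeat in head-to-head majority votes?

3

Fairlea against each rival (19 organisers):
Fairlea vs Dunmore: Fairlea is ranked higher on 3+5+2 = 10 ballots, Dunmore on 9. Fairlea wins 10–9.
Fairlea vs Lomond: Fairlea, 10–9.
Fairlea vs Selby: Fairlea preferred on 4+2+3+5+2 = 16 ballots; Fairlea wins 16–3.
Fairlea beats Dunmore, Lomond, Selby — 3 pairwise wins.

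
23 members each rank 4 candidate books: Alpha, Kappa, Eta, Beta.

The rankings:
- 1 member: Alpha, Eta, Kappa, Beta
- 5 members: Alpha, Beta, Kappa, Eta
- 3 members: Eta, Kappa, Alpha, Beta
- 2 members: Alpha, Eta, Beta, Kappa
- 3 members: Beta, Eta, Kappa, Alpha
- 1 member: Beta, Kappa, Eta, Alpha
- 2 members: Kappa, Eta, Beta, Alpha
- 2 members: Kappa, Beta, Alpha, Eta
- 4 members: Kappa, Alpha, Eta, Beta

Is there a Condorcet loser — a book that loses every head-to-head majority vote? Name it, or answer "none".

Beta

Pairwise majorities:
Alpha vs Kappa: Alpha preferred on 1+5+2 = 8 ballots; Kappa wins 15–8.
Alpha vs Eta: 14 to 9, Alpha.
Alpha vs Beta: 15 to 8, Alpha.
Kappa vs Eta: Kappa, 14–9.
Kappa–Beta: Kappa 12–11.
Eta vs Beta: Eta, 12–11.
Beta is beaten in every head-to-head and is the Condorcet loser.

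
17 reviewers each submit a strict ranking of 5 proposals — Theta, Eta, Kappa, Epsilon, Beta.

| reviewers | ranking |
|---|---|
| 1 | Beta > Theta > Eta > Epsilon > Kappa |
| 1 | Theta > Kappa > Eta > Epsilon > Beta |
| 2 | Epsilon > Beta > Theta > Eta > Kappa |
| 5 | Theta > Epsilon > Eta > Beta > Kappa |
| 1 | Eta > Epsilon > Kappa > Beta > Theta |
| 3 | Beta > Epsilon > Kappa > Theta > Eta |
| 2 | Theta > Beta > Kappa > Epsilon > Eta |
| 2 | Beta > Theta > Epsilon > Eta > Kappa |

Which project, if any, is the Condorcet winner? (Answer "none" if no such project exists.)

none

Check each pair by majority over 17 ballots:
Theta vs Eta: Theta wins 16–1.
Theta vs Kappa: Theta, 13–4.
Theta–Epsilon: Theta 11–6.
Theta–Beta: Beta 9–8.
Eta vs Kappa: Eta wins 11–6.
Eta vs Epsilon: Epsilon wins 14–3.
Eta vs Beta: Beta wins 10–7.
Kappa vs Epsilon: Epsilon, 14–3.
Kappa–Beta: Beta 15–2.
Epsilon vs Beta: Epsilon, 9–8.
Every project loses at least once (Theta loses to Beta; Eta loses to Theta; Kappa loses to Theta; Epsilon loses to Theta; Beta loses to Epsilon). The majority relation contains the cycle Theta → Epsilon → Beta → Theta, so there is no Condorcet winner.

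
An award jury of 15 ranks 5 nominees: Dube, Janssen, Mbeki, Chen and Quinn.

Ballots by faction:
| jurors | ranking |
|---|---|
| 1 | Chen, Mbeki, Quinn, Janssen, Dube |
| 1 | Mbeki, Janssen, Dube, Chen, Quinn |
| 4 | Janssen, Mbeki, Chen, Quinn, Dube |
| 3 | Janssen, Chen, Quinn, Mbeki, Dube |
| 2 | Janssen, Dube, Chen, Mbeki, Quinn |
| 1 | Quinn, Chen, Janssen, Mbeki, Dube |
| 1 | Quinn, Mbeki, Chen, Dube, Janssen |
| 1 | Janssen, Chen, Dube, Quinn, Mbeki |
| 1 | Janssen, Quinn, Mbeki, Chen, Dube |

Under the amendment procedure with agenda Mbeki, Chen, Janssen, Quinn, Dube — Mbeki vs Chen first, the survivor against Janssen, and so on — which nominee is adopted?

Round 1: Mbeki vs Chen — 7–8, Chen advances.
Round 2: Chen vs Janssen — 3–12, Janssen advances.
Round 3: Janssen vs Quinn — 12–3, Janssen advances.
Round 4: Janssen vs Dube — 14–1, Janssen advances.
The agenda winner is Janssen.

Janssen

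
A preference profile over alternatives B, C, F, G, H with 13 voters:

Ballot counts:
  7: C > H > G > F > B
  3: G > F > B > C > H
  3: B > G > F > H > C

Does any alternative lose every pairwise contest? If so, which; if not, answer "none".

Head-to-head results (13 voters):
B vs C: C, 7–6.
B vs F: 3 for B, 10 for F — F by 10–3.
B vs G: 3 to 10, G.
B vs H: B is ranked higher on 3+3 = 6 ballots, H on 7. H wins 7–6.
C vs F: C wins 7–6.
C vs G: 7 to 6, C.
C vs H: C, 10–3.
F vs G: G wins 13–0.
F vs H: 6 to 7, H.
G–H: H 7–6.
B is beaten in every head-to-head and is the Condorcet loser.

B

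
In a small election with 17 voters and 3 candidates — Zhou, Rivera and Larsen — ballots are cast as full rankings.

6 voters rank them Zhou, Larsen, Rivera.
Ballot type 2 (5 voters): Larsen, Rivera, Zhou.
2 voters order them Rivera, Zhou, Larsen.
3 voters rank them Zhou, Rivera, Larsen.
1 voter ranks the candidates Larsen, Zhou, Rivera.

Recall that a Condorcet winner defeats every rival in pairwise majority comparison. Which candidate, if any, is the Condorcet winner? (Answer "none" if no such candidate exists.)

Head-to-head results (17 voters):
Zhou vs Rivera: 6+3+1 = 10 for Zhou, 7 for Rivera — Zhou by 10–7.
Zhou vs Larsen: 11 to 6, Zhou.
Rivera vs Larsen: 5 to 12, Larsen.
Zhou beats each of Rivera, Larsen — Zhou is the Condorcet winner.

Zhou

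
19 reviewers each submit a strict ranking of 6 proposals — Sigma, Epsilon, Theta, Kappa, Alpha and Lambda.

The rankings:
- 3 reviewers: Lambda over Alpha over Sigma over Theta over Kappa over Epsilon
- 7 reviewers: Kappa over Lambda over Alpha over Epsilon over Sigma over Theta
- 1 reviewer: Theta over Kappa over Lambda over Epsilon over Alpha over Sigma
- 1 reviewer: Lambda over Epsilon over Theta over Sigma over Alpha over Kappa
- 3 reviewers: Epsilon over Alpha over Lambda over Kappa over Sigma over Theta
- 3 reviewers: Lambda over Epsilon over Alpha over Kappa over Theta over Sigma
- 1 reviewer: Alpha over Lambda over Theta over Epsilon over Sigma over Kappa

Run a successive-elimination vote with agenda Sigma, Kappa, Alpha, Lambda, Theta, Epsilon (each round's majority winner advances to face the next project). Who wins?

Lambda

Round 1: Sigma vs Kappa — 5–14, Kappa advances.
Round 2: Kappa vs Alpha — 8–11, Alpha advances.
Round 3: Alpha vs Lambda — 4–15, Lambda advances.
Round 4: Lambda vs Theta — 18–1, Lambda advances.
Round 5: Lambda vs Epsilon — 16–3, Lambda advances.
The agenda winner is Lambda.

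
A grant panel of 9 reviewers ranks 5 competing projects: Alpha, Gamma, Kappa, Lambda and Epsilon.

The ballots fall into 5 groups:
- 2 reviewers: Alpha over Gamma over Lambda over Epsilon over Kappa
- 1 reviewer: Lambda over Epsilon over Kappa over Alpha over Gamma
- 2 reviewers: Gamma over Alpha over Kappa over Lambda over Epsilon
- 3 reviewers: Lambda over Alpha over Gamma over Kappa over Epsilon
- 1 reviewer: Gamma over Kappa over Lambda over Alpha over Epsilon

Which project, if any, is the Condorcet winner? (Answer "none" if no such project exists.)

none

Head-to-head results (9 reviewers):
Alpha vs Gamma: 6 to 3, Alpha.
Alpha vs Kappa: 2+2+3 = 7 for Alpha, 2 for Kappa — Alpha by 7–2.
Alpha vs Lambda: Alpha preferred on 2+2 = 4 ballots; Lambda wins 5–4.
Alpha vs Epsilon: 8 to 1, Alpha.
Gamma vs Kappa: 2+2+3+1 = 8 for Gamma, 1 for Kappa — Gamma by 8–1.
Gamma vs Lambda: Gamma is ranked higher on 2+2+1 = 5 ballots, Lambda on 4. Gamma wins 5–4.
Gamma vs Epsilon: Gamma preferred on 2+2+3+1 = 8 ballots; Gamma wins 8–1.
Kappa vs Lambda: Kappa is ranked higher on 2+1 = 3 ballots, Lambda on 6. Lambda wins 6–3.
Kappa vs Epsilon: 2+3+1 = 6 for Kappa, 3 for Epsilon — Kappa by 6–3.
Lambda vs Epsilon: 9 to 0, Lambda.
Each project drops at least one matchup (Alpha loses to Lambda; Gamma loses to Alpha; Kappa loses to Alpha; Lambda loses to Gamma; Epsilon loses to Alpha); the cycle Alpha > Gamma > Lambda > Alpha rules out a Condorcet winner.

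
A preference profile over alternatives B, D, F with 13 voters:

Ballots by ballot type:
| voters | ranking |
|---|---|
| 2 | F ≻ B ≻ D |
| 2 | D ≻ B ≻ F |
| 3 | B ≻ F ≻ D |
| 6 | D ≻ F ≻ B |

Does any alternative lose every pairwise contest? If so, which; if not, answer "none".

B

Pairwise majorities:
B vs D: D wins 8–5.
B vs F: 2+3 = 5 for B, 8 for F — F by 8–5.
D vs F: D is ranked higher on 2+6 = 8 ballots, F on 5. D wins 8–5.
B is beaten in every head-to-head and is the Condorcet loser.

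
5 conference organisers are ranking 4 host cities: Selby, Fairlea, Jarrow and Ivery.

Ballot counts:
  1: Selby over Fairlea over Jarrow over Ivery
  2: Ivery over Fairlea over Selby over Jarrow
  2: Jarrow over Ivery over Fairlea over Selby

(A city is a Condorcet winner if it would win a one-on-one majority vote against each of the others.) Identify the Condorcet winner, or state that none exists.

Head-to-head results (5 organisers):
Selby vs Fairlea: Fairlea, 4–1.
Selby vs Jarrow: Selby, 3–2.
Selby vs Ivery: 1 to 4, Ivery.
Fairlea vs Jarrow: Fairlea preferred on 1+2 = 3 ballots; Fairlea wins 3–2.
Fairlea vs Ivery: 1 to 4, Ivery.
Jarrow vs Ivery: Jarrow is ranked higher on 1+2 = 3 ballots, Ivery on 2. Jarrow wins 3–2.
Every city loses at least once (Selby loses to Fairlea; Fairlea loses to Ivery; Jarrow loses to Selby; Ivery loses to Jarrow). The majority relation contains the cycle Selby beats Jarrow beats Ivery beats Selby, so there is no Condorcet winner.

none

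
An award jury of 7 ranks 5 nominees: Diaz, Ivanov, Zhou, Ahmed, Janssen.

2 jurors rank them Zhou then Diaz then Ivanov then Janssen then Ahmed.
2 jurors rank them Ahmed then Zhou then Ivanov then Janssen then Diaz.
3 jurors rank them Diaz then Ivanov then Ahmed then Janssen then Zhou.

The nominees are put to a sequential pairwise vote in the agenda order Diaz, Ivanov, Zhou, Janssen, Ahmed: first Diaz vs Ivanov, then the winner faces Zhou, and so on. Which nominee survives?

Ahmed

Round 1: Diaz vs Ivanov — 5–2, Diaz advances.
Round 2: Diaz vs Zhou — 3–4, Zhou advances.
Round 3: Zhou vs Janssen — 4–3, Zhou advances.
Round 4: Zhou vs Ahmed — 2–5, Ahmed advances.
Ahmed survives the agenda.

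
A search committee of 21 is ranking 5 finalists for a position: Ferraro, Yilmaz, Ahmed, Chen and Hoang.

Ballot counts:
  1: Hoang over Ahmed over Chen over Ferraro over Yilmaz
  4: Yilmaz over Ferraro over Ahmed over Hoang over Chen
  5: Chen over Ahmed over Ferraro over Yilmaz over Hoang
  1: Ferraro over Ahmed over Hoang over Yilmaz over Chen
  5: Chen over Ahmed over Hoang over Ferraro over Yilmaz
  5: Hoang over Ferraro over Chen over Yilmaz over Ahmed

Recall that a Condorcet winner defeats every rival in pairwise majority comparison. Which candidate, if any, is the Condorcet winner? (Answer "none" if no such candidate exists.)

Pairwise majorities:
Ferraro vs Yilmaz: 1+5+1+5+5 = 17 for Ferraro, 4 for Yilmaz — Ferraro by 17–4.
Ferraro vs Ahmed: Ahmed, 11–10.
Ferraro–Chen: Chen 11–10.
Ferraro vs Hoang: 4+5+1 = 10 for Ferraro, 11 for Hoang — Hoang by 11–10.
Yilmaz vs Ahmed: 4+5 = 9 for Yilmaz, 12 for Ahmed — Ahmed by 12–9.
Yilmaz–Chen: Chen 16–5.
Yilmaz–Hoang: Hoang 12–9.
Ahmed vs Chen: Chen, 15–6.
Ahmed vs Hoang: 4+5+1+5 = 15 for Ahmed, 6 for Hoang — Ahmed by 15–6.
Chen vs Hoang: Chen preferred on 5+5 = 10 ballots; Hoang wins 11–10.
Every candidate loses at least once (Ferraro loses to Ahmed; Yilmaz loses to Ferraro; Ahmed loses to Chen; Chen loses to Hoang; Hoang loses to Ahmed). The majority relation contains the cycle Ahmed → Hoang → Chen → Ahmed, so there is no Condorcet winner.

none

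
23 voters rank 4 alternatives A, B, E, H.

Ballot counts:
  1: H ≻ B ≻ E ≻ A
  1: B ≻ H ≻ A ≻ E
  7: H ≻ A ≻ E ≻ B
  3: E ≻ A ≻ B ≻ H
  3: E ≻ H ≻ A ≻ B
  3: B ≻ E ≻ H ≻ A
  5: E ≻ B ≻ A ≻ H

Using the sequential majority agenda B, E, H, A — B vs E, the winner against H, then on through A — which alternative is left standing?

E

Round 1: B vs E — 5–18, E advances.
Round 2: E vs H — 14–9, E advances.
Round 3: E vs A — 15–8, E advances.
E survives the agenda.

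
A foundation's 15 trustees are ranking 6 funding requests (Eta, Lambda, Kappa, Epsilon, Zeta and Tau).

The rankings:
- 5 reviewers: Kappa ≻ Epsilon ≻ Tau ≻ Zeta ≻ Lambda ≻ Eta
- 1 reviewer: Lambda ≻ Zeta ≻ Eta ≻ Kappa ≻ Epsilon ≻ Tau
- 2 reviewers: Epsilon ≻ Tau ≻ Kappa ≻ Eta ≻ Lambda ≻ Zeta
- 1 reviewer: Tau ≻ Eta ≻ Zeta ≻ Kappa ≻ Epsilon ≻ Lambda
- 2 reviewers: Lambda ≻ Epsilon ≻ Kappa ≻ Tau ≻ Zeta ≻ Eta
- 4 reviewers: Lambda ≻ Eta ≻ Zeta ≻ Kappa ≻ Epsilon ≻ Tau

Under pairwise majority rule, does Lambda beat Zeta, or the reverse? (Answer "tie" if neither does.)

Ballots ranking Lambda above Zeta: 1 + 2 + 2 + 4 = 9.
Ballots ranking Zeta above Lambda: 15 − 9 = 6.
Lambda wins the head-to-head 9–6.

Lambda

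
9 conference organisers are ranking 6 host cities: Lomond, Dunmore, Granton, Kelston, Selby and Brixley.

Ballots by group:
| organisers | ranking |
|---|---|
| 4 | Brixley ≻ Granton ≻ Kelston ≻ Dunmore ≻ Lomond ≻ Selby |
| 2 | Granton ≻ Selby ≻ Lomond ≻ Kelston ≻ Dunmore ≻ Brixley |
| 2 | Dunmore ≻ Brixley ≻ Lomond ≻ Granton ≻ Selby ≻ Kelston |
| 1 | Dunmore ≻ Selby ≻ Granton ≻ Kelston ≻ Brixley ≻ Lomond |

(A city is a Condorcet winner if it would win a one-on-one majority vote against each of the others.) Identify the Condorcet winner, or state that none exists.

Pairwise majorities:
Lomond vs Dunmore: Lomond is ranked higher on 2 ballots, Dunmore on 7. Dunmore wins 7–2.
Lomond vs Granton: Lomond preferred on 2 ballots; Granton wins 7–2.
Lomond vs Kelston: Lomond is ranked higher on 2+2 = 4 ballots, Kelston on 5. Kelston wins 5–4.
Lomond vs Selby: Lomond preferred on 4+2 = 6 ballots; Lomond wins 6–3.
Lomond vs Brixley: Lomond preferred on 2 ballots; Brixley wins 7–2.
Dunmore vs Granton: 3 to 6, Granton.
Dunmore vs Kelston: 2+1 = 3 for Dunmore, 6 for Kelston — Kelston by 6–3.
Dunmore vs Selby: 4+2+1 = 7 for Dunmore, 2 for Selby — Dunmore by 7–2.
Dunmore vs Brixley: 5 to 4, Dunmore.
Granton vs Kelston: 9 to 0, Granton.
Granton vs Selby: Granton preferred on 4+2+2 = 8 ballots; Granton wins 8–1.
Granton vs Brixley: Granton preferred on 2+1 = 3 ballots; Brixley wins 6–3.
Kelston vs Selby: Kelston preferred on 4 ballots; Selby wins 5–4.
Kelston vs Brixley: 3 to 6, Brixley.
Selby vs Brixley: 2+1 = 3 for Selby, 6 for Brixley — Brixley by 6–3.
No city is unbeaten: Lomond loses to Dunmore; Dunmore loses to Granton; Granton loses to Brixley; Kelston loses to Granton; Selby loses to Lomond; Brixley loses to Dunmore. In particular Lomond beats Selby beats Kelston beats Lomond is a majority cycle — no Condorcet winner exists.

none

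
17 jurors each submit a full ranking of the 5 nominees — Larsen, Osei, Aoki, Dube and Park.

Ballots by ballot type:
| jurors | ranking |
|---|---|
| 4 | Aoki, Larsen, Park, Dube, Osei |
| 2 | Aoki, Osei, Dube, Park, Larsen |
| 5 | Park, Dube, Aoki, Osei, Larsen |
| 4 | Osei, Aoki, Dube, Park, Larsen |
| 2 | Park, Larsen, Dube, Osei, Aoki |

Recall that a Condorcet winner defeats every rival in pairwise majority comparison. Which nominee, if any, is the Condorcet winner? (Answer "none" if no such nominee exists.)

Aoki

Check each pair by majority over 17 ballots:
Larsen–Osei: Osei 11–6.
Larsen vs Aoki: Aoki, 15–2.
Larsen–Dube: Dube 11–6.
Larsen vs Park: Park wins 13–4.
Osei vs Aoki: Aoki, 11–6.
Osei–Dube: Dube 11–6.
Osei vs Park: Park wins 11–6.
Aoki–Dube: Aoki 10–7.
Aoki vs Park: Aoki wins 10–7.
Dube–Park: Park 11–6.
Aoki defeats every rival head-to-head and is the Condorcet winner.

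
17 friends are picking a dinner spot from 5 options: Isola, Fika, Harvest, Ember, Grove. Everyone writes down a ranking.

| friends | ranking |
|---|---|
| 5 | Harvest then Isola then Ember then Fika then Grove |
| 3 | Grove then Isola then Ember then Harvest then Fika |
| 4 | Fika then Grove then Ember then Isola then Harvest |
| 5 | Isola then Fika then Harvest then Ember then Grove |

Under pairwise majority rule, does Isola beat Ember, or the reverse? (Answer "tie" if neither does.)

Isola

Ballots ranking Isola above Ember: 5 + 3 + 5 = 13.
Ballots ranking Ember above Isola: 17 − 13 = 4.
Isola wins the head-to-head 13–4.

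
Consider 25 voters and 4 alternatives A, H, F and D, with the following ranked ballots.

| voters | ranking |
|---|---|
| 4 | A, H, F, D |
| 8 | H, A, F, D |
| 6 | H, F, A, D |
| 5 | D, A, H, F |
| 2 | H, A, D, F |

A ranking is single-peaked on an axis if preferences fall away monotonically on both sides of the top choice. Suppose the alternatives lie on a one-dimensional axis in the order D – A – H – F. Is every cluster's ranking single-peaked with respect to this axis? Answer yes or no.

yes

Axis positions: D=1, A=2, H=3, F=4.
Cluster 1 (peak A at position 2): ranking walks positions 2-3-4-1, expanding outward from the peak — single-peaked.
Cluster 2 (peak H at position 3): ranking walks positions 3-2-4-1, expanding outward from the peak — single-peaked.
Cluster 3 (peak H at position 3): ranking walks positions 3-4-2-1, expanding outward from the peak — single-peaked.
Cluster 4 (peak D at position 1): ranking walks positions 1-2-3-4, expanding outward from the peak — single-peaked.
Cluster 5 (peak H at position 3): ranking walks positions 3-2-1-4, expanding outward from the peak — single-peaked.
Every ranking is single-peaked on this axis.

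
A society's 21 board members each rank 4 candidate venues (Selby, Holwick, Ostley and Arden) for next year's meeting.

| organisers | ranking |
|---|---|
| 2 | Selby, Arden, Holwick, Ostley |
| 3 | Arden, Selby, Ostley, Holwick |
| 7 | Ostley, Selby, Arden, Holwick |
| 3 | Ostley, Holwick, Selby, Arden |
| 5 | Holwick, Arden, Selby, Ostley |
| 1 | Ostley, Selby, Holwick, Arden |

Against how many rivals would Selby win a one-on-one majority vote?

2

Selby against each rival (21 organisers):
Selby vs Holwick: Selby wins 13–8.
Selby vs Ostley: Ostley, 11–10.
Selby–Arden: Selby 13–8.
Selby beats Holwick, Arden; loses to Ostley — 2 pairwise wins.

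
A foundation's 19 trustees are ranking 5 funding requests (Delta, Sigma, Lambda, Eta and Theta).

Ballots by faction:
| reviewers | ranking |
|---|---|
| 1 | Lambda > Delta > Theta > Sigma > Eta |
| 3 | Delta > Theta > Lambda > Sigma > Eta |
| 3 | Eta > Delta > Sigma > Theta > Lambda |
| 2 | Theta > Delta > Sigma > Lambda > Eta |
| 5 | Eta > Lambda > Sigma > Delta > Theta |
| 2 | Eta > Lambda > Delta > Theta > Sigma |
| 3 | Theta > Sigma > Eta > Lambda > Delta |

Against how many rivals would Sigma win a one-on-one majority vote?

Sigma against each rival (19 reviewers):
Sigma vs Delta: 8 to 11, Delta.
Sigma vs Lambda: Sigma is ranked higher on 3+2+3 = 8 ballots, Lambda on 11. Lambda wins 11–8.
Sigma vs Eta: Eta, 10–9.
Sigma vs Theta: 3+5 = 8 for Sigma, 11 for Theta — Theta by 11–8.
Sigma beats no one; loses to Delta, Lambda, Eta, Theta — 0 pairwise wins.

0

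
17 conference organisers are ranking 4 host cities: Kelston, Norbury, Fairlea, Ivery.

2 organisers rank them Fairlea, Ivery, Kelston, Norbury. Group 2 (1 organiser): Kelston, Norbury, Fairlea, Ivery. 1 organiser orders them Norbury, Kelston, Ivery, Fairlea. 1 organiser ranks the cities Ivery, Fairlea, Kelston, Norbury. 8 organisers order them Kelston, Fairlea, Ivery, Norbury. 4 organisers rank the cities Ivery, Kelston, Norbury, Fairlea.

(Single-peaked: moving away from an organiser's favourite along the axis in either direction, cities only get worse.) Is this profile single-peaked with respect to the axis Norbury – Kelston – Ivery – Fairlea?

no

Axis positions: Norbury=1, Kelston=2, Ivery=3, Fairlea=4.
Group 1 (peak Fairlea at position 4): ranking walks positions 4-3-2-1, expanding outward from the peak — single-peaked.
Group 2: ranking walks positions 2-1-4-3; Fairlea is ranked above Ivery even though Ivery lies between Fairlea and the peak Kelston on the axis — preferences dip and rise again. Not single-peaked.
Group 3 (peak Norbury at position 1): ranking walks positions 1-2-3-4, expanding outward from the peak — single-peaked.
Group 4 (peak Ivery at position 3): ranking walks positions 3-4-2-1, expanding outward from the peak — single-peaked.
Group 5: ranking walks positions 2-4-3-1; Fairlea is ranked above Ivery even though Ivery lies between Fairlea and the peak Kelston on the axis — preferences dip and rise again. Not single-peaked.
Group 6 (peak Ivery at position 3): ranking walks positions 3-2-1-4, expanding outward from the peak — single-peaked.
Group 2 violates single-peakedness, so the profile is not single-peaked on this axis.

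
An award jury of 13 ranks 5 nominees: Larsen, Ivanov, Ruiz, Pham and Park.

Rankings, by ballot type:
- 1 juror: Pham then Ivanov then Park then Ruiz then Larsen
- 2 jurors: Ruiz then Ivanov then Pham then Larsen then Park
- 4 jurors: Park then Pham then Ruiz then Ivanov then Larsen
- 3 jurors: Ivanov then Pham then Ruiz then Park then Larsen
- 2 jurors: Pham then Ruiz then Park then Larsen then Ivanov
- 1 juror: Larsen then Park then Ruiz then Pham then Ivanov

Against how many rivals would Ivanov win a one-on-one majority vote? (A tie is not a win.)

1

Ivanov against each rival (13 jurors):
Ivanov vs Larsen: 1+2+4+3 = 10 for Ivanov, 3 for Larsen — Ivanov by 10–3.
Ivanov vs Ruiz: 1+3 = 4 for Ivanov, 9 for Ruiz — Ruiz by 9–4.
Ivanov vs Pham: Pham, 8–5.
Ivanov vs Park: 1+2+3 = 6 for Ivanov, 7 for Park — Park by 7–6.
Ivanov beats Larsen; loses to Ruiz, Pham, Park — 1 pairwise win.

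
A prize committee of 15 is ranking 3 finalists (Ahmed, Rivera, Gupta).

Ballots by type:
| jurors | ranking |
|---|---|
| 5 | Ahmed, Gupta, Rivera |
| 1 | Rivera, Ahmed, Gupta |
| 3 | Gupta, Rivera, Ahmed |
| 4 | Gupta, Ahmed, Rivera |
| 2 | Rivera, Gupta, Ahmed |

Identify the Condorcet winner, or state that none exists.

Gupta

Head-to-head results (15 jurors):
Ahmed vs Rivera: 5+4 = 9 for Ahmed, 6 for Rivera — Ahmed by 9–6.
Ahmed vs Gupta: Ahmed preferred on 5+1 = 6 ballots; Gupta wins 9–6.
Rivera vs Gupta: 1+2 = 3 for Rivera, 12 for Gupta — Gupta by 12–3.
Gupta wins every pairwise contest, so Gupta is the Condorcet winner.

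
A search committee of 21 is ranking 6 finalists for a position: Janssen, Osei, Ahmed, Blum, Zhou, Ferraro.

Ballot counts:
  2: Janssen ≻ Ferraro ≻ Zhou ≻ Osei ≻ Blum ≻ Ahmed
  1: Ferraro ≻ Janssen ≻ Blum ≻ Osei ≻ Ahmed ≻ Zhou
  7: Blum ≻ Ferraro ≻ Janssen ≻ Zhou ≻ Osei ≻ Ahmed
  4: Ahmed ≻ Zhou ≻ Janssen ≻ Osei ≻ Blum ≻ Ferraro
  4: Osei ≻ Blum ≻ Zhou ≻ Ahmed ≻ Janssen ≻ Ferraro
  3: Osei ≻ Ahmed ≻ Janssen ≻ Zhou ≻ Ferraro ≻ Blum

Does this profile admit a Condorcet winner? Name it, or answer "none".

none

Head-to-head results (21 committee members):
Janssen vs Osei: Janssen is ranked higher on 2+1+7+4 = 14 ballots, Osei on 7. Janssen wins 14–7.
Janssen vs Ahmed: 2+1+7 = 10 for Janssen, 11 for Ahmed — Ahmed by 11–10.
Janssen vs Blum: 10 to 11, Blum.
Janssen vs Zhou: 13 to 8, Janssen.
Janssen vs Ferraro: 13 to 8, Janssen.
Osei vs Ahmed: Osei preferred on 2+1+7+4+3 = 17 ballots; Osei wins 17–4.
Osei vs Blum: 13 to 8, Osei.
Osei vs Zhou: 8 to 13, Zhou.
Osei vs Ferraro: 4+4+3 = 11 for Osei, 10 for Ferraro — Osei by 11–10.
Ahmed vs Blum: 7 to 14, Blum.
Ahmed vs Zhou: 8 to 13, Zhou.
Ahmed vs Ferraro: 4+4+3 = 11 for Ahmed, 10 for Ferraro — Ahmed by 11–10.
Blum vs Zhou: Blum preferred on 1+7+4 = 12 ballots; Blum wins 12–9.
Blum vs Ferraro: 15 to 6, Blum.
Zhou vs Ferraro: 11 to 10, Zhou.
Each candidate drops at least one matchup (Janssen loses to Ahmed; Osei loses to Janssen; Ahmed loses to Osei; Blum loses to Osei; Zhou loses to Janssen; Ferraro loses to Janssen); the cycle Janssen → Osei → Ahmed → Janssen rules out a Condorcet winner.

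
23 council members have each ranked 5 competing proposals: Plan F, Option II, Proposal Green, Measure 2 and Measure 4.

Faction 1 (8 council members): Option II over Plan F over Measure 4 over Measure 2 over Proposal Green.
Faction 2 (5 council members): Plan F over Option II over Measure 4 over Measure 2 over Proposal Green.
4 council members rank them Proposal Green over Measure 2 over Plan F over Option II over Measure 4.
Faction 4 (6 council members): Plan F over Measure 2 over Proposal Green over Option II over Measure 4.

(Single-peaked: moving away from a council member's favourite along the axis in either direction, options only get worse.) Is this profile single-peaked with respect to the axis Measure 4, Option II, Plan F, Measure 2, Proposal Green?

yes

Axis positions: Measure 4=1, Option II=2, Plan F=3, Measure 2=4, Proposal Green=5.
Faction 1 (peak Option II at position 2): ranking walks positions 2-3-1-4-5, expanding outward from the peak — single-peaked.
Faction 2 (peak Plan F at position 3): ranking walks positions 3-2-1-4-5, expanding outward from the peak — single-peaked.
Faction 3 (peak Proposal Green at position 5): ranking walks positions 5-4-3-2-1, expanding outward from the peak — single-peaked.
Faction 4 (peak Plan F at position 3): ranking walks positions 3-4-5-2-1, expanding outward from the peak — single-peaked.
Every ranking is single-peaked on this axis.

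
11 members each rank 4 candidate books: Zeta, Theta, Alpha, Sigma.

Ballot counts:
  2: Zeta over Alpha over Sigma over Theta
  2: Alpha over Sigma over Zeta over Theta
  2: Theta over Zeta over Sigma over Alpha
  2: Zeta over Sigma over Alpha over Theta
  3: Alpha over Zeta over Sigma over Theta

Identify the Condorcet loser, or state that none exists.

Head-to-head results (11 members):
Zeta vs Theta: 2+2+2+3 = 9 for Zeta, 2 for Theta — Zeta by 9–2.
Zeta vs Alpha: Zeta, 6–5.
Zeta–Sigma: Zeta 9–2.
Theta vs Alpha: 2 to 9, Alpha.
Theta vs Sigma: Theta is ranked higher on 2 ballots, Sigma on 9. Sigma wins 9–2.
Alpha vs Sigma: Alpha, 7–4.
Only Theta has no wins; Theta is the Condorcet loser.

Theta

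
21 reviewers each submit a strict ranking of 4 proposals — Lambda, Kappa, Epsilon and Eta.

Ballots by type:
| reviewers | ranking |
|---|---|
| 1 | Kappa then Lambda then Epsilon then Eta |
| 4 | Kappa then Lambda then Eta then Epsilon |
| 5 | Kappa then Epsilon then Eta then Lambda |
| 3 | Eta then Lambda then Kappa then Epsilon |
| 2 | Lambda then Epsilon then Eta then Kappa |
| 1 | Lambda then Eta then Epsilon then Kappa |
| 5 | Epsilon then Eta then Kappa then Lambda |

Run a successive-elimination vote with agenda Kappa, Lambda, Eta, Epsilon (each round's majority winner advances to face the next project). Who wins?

Epsilon

Round 1: Kappa vs Lambda — 15–6, Kappa advances.
Round 2: Kappa vs Eta — 10–11, Eta advances.
Round 3: Eta vs Epsilon — 8–13, Epsilon advances.
The agenda winner is Epsilon.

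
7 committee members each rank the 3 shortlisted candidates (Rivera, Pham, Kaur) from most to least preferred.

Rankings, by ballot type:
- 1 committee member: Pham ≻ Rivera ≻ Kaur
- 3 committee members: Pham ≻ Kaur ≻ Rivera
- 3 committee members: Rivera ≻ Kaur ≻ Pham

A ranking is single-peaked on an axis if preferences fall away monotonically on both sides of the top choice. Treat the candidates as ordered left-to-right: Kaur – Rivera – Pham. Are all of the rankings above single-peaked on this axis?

Axis positions: Kaur=1, Rivera=2, Pham=3.
Ballot type 1 (peak Pham at position 3): ranking walks positions 3-2-1, expanding outward from the peak — single-peaked.
Ballot type 2: ranking walks positions 3-1-2; Kaur is ranked above Rivera even though Rivera lies between Kaur and the peak Pham on the axis — preferences dip and rise again. Not single-peaked.
Ballot type 3 (peak Rivera at position 2): ranking walks positions 2-1-3, expanding outward from the peak — single-peaked.
Ballot type 2 violates single-peakedness, so the profile is not single-peaked on this axis.

no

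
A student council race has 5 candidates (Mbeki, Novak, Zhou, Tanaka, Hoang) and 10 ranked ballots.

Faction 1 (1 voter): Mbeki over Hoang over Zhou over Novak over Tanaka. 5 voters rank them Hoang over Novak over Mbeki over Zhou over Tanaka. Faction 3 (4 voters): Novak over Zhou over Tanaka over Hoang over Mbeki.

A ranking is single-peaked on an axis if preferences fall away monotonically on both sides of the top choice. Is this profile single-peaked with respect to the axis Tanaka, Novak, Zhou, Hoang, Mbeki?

no

Axis positions: Tanaka=1, Novak=2, Zhou=3, Hoang=4, Mbeki=5.
Faction 1 (peak Mbeki at position 5): ranking walks positions 5-4-3-2-1, expanding outward from the peak — single-peaked.
Faction 2: ranking walks positions 4-2-5-3-1; Novak is ranked above Zhou even though Zhou lies between Novak and the peak Hoang on the axis — preferences dip and rise again. Not single-peaked.
Faction 3 (peak Novak at position 2): ranking walks positions 2-3-1-4-5, expanding outward from the peak — single-peaked.
Faction 2 violates single-peakedness, so the profile is not single-peaked on this axis.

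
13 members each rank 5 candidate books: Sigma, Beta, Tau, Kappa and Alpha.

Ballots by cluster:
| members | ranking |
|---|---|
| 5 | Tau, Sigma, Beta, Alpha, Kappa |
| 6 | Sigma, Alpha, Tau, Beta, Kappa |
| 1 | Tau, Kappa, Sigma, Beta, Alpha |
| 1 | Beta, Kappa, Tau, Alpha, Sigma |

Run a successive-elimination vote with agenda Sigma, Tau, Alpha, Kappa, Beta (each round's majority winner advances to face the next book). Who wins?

Round 1: Sigma vs Tau — 6–7, Tau advances.
Round 2: Tau vs Alpha — 7–6, Tau advances.
Round 3: Tau vs Kappa — 12–1, Tau advances.
Round 4: Tau vs Beta — 12–1, Tau advances.
Tau survives the agenda.

Tau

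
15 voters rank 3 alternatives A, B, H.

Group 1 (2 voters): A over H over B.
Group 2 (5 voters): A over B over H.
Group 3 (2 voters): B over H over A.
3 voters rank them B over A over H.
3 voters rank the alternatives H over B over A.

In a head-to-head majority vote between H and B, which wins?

Ballots ranking H above B: 2 + 3 = 5.
Ballots ranking B above H: 15 − 5 = 10.
B wins the head-to-head 10–5.

B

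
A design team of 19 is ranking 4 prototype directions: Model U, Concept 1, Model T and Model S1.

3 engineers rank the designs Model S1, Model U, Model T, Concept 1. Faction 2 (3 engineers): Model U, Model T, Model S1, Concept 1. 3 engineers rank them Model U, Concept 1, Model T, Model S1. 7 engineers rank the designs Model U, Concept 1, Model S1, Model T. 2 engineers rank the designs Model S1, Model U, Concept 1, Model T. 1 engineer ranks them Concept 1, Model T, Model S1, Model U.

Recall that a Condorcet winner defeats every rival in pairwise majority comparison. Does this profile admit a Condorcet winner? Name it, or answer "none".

Model U

Head-to-head results (19 engineers):
Model U vs Concept 1: 3+3+3+7+2 = 18 for Model U, 1 for Concept 1 — Model U by 18–1.
Model U vs Model T: 18 to 1, Model U.
Model U vs Model S1: Model U preferred on 3+3+7 = 13 ballots; Model U wins 13–6.
Concept 1 vs Model T: 13 to 6, Concept 1.
Concept 1 vs Model S1: 3+7+1 = 11 for Concept 1, 8 for Model S1 — Concept 1 by 11–8.
Model T vs Model S1: 3+3+1 = 7 for Model T, 12 for Model S1 — Model S1 by 12–7.
Model U defeats every rival head-to-head and is the Condorcet winner.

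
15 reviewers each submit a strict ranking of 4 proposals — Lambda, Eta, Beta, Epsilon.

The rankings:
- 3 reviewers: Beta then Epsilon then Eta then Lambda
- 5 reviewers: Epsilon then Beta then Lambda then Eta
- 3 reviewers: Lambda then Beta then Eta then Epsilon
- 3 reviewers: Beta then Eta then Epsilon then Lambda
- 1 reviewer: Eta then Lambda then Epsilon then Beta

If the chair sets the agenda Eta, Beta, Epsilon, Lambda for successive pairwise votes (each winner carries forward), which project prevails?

Round 1: Eta vs Beta — 1–14, Beta advances.
Round 2: Beta vs Epsilon — 9–6, Beta advances.
Round 3: Beta vs Lambda — 11–4, Beta advances.
The agenda winner is Beta.

Beta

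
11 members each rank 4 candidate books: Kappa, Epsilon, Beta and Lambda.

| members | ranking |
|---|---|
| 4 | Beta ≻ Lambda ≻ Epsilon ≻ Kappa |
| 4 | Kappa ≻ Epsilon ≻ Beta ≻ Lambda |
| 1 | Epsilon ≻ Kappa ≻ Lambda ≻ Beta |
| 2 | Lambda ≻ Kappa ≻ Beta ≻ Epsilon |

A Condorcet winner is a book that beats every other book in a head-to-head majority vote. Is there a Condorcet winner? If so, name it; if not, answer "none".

Check each pair by majority over 11 ballots:
Kappa vs Epsilon: Kappa wins 6–5.
Kappa vs Beta: Kappa, 7–4.
Kappa–Lambda: Lambda 6–5.
Epsilon vs Beta: Beta wins 6–5.
Epsilon–Lambda: Lambda 6–5.
Beta vs Lambda: Beta, 8–3.
Each book drops at least one matchup (Kappa loses to Lambda; Epsilon loses to Kappa; Beta loses to Kappa; Lambda loses to Beta); the cycle Kappa → Beta → Lambda → Kappa rules out a Condorcet winner.

none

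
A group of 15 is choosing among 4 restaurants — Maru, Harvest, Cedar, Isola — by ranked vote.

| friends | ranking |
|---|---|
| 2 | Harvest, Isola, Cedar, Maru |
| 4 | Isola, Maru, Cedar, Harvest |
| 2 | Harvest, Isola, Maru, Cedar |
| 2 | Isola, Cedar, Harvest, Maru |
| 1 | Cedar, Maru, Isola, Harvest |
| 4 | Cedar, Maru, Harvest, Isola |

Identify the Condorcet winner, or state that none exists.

none

Check each pair by majority over 15 ballots:
Maru–Harvest: Maru 9–6.
Maru vs Cedar: Cedar, 9–6.
Maru–Isola: Isola 10–5.
Harvest vs Cedar: Cedar wins 11–4.
Harvest vs Isola: Harvest wins 8–7.
Cedar vs Isola: Isola wins 10–5.
Each restaurant drops at least one matchup (Maru loses to Cedar; Harvest loses to Maru; Cedar loses to Isola; Isola loses to Harvest); the cycle Maru > Harvest > Isola > Maru rules out a Condorcet winner.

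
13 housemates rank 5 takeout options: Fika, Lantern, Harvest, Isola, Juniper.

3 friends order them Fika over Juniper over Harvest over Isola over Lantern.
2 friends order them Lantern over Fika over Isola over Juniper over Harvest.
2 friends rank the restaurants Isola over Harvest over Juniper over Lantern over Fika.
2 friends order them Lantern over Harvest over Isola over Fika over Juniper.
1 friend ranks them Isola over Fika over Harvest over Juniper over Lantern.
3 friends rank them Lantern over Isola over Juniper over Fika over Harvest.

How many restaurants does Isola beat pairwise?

3

Isola against each rival (13 friends):
Isola vs Fika: Isola, 8–5.
Isola vs Lantern: Lantern, 7–6.
Isola vs Harvest: 8 to 5, Isola.
Isola vs Juniper: Isola, 10–3.
Isola beats Fika, Harvest, Juniper; loses to Lantern — 3 pairwise wins.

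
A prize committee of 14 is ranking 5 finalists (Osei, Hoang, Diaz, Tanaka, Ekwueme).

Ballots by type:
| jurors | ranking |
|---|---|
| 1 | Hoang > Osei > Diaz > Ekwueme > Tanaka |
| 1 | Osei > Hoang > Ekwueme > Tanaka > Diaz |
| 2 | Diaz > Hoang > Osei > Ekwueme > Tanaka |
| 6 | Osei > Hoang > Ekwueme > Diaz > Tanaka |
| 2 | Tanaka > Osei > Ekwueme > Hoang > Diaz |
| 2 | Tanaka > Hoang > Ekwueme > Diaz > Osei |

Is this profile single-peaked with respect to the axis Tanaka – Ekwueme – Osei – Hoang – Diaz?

no

Axis positions: Tanaka=1, Ekwueme=2, Osei=3, Hoang=4, Diaz=5.
Type 1 (peak Hoang at position 4): ranking walks positions 4-3-5-2-1, expanding outward from the peak — single-peaked.
Type 2 (peak Osei at position 3): ranking walks positions 3-4-2-1-5, expanding outward from the peak — single-peaked.
Type 3 (peak Diaz at position 5): ranking walks positions 5-4-3-2-1, expanding outward from the peak — single-peaked.
Type 4 (peak Osei at position 3): ranking walks positions 3-4-2-5-1, expanding outward from the peak — single-peaked.
Type 5: ranking walks positions 1-3-2-4-5; Osei is ranked above Ekwueme even though Ekwueme lies between Osei and the peak Tanaka on the axis — preferences dip and rise again. Not single-peaked.
Type 6: ranking walks positions 1-4-2-5-3; Hoang is ranked above Ekwueme even though Ekwueme lies between Hoang and the peak Tanaka on the axis — preferences dip and rise again. Not single-peaked.
Type 5 violates single-peakedness, so the profile is not single-peaked on this axis.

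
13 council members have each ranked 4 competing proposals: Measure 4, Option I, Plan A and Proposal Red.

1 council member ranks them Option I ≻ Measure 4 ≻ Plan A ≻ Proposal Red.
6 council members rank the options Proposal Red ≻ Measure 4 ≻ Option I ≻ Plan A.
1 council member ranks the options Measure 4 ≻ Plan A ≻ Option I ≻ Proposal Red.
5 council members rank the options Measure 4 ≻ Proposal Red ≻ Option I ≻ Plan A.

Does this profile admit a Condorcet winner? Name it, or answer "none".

Measure 4

Pairwise majorities:
Measure 4 vs Option I: 6+1+5 = 12 for Measure 4, 1 for Option I — Measure 4 by 12–1.
Measure 4 vs Plan A: 1+6+1+5 = 13 for Measure 4, 0 for Plan A — Measure 4 by 13–0.
Measure 4 vs Proposal Red: 7 to 6, Measure 4.
Option I vs Plan A: Option I preferred on 1+6+5 = 12 ballots; Option I wins 12–1.
Option I vs Proposal Red: Proposal Red wins 11–2.
Plan A–Proposal Red: Proposal Red 11–2.
Only Measure 4 has no losses; Measure 4 is the Condorcet winner.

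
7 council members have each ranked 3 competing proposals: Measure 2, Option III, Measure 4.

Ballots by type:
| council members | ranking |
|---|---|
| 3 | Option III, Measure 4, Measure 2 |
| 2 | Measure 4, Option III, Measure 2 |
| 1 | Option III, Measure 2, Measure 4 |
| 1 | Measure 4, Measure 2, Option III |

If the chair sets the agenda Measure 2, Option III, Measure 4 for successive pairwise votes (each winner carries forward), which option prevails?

Round 1: Measure 2 vs Option III — 1–6, Option III advances.
Round 2: Option III vs Measure 4 — 4–3, Option III advances.
Option III survives the agenda.

Option III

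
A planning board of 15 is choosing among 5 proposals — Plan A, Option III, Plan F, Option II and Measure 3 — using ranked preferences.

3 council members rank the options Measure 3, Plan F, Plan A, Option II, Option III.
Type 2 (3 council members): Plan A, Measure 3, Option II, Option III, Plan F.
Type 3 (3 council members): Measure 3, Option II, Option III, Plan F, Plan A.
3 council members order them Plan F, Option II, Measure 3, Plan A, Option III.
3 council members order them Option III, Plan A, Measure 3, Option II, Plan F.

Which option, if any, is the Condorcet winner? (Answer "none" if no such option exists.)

Pairwise majorities:
Plan A vs Option III: 3+3+3 = 9 for Plan A, 6 for Option III — Plan A by 9–6.
Plan A vs Plan F: Plan A is ranked higher on 3+3 = 6 ballots, Plan F on 9. Plan F wins 9–6.
Plan A vs Option II: 3+3+3 = 9 for Plan A, 6 for Option II — Plan A by 9–6.
Plan A vs Measure 3: Plan A preferred on 3+3 = 6 ballots; Measure 3 wins 9–6.
Option III vs Plan F: Option III preferred on 3+3+3 = 9 ballots; Option III wins 9–6.
Option III vs Option II: 3 to 12, Option II.
Option III vs Measure 3: 3 to 12, Measure 3.
Plan F vs Option II: Plan F is ranked higher on 3+3 = 6 ballots, Option II on 9. Option II wins 9–6.
Plan F vs Measure 3: 3 to 12, Measure 3.
Option II vs Measure 3: Option II is ranked higher on 3 ballots, Measure 3 on 12. Measure 3 wins 12–3.
Only Measure 3 has no losses; Measure 3 is the Condorcet winner.

Measure 3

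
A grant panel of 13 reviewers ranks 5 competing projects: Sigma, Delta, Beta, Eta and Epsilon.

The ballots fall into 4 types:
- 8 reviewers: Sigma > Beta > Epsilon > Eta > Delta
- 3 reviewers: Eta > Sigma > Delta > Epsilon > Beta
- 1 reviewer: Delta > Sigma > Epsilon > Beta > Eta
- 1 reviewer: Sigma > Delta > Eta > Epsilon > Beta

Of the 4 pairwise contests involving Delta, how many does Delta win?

Delta against each rival (13 reviewers):
Delta vs Sigma: Delta is ranked higher on 1 ballot, Sigma on 12. Sigma wins 12–1.
Delta vs Beta: 3+1+1 = 5 for Delta, 8 for Beta — Beta by 8–5.
Delta–Eta: Eta 11–2.
Delta–Epsilon: Epsilon 8–5.
Delta beats no one; loses to Sigma, Beta, Eta, Epsilon — 0 pairwise wins.

0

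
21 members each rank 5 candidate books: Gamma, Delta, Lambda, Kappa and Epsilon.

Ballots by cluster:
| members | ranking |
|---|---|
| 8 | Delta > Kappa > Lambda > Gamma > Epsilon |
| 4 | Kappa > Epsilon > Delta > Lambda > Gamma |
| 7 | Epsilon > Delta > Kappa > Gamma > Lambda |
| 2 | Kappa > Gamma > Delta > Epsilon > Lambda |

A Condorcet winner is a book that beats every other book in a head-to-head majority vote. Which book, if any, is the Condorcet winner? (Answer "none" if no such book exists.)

none

Pairwise majorities:
Gamma vs Delta: Delta wins 19–2.
Gamma vs Lambda: Lambda wins 12–9.
Gamma vs Kappa: Kappa wins 21–0.
Gamma–Epsilon: Epsilon 11–10.
Delta vs Lambda: Delta, 21–0.
Delta vs Kappa: Delta, 15–6.
Delta vs Epsilon: Epsilon wins 11–10.
Lambda vs Kappa: Kappa, 21–0.
Lambda vs Epsilon: Epsilon wins 13–8.
Kappa–Epsilon: Kappa 14–7.
Each book drops at least one matchup (Gamma loses to Delta; Delta loses to Epsilon; Lambda loses to Delta; Kappa loses to Delta; Epsilon loses to Kappa); the cycle Delta beats Kappa beats Epsilon beats Delta rules out a Condorcet winner.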